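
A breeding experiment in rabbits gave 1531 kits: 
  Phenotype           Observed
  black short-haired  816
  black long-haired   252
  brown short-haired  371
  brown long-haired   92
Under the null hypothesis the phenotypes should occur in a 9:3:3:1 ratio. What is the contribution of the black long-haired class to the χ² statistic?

Under the 9:3:3:1 hypothesis (Σ ratio = 16, N = 1531):
  black short-haired: 1531 × 9/16 = 861.1875
  black long-haired: 1531 × 3/16 = 287.0625
  brown short-haired: 1531 × 3/16 = 287.0625
  brown long-haired: 1531 × 1/16 = 95.6875
Contribution of black long-haired: (252 − 287.0625)² / 287.0625 = 4.2826

4.283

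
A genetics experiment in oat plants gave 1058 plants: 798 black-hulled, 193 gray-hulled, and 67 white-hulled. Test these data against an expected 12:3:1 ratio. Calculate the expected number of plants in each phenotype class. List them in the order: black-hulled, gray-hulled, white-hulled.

Under the 12:3:1 hypothesis (Σ ratio = 16, N = 1058):
  black-hulled: 1058 × 12/16 = 793.5
  gray-hulled: 1058 × 3/16 = 198.375
  white-hulled: 1058 × 1/16 = 66.125

793.5, 198.375, 66.125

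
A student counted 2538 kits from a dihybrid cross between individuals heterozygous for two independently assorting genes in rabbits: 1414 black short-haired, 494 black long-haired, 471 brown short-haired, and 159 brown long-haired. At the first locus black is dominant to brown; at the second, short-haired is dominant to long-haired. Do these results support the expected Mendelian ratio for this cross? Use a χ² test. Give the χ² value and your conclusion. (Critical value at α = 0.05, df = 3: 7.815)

A dihybrid F₂ with independent assortment and complete dominance at both loci gives a 9:3:3:1 phenotypic ratio.
Total ratio parts = 16. Expected numbers out of 2538:
  black short-haired: 2538 × 9/16 = 1427.625
  black long-haired: 2538 × 3/16 = 475.875
  brown short-haired: 2538 × 3/16 = 475.875
  brown long-haired: 2538 × 1/16 = 158.625
χ² = Σ (O − E)² / E
  black short-haired: (1414 − 1427.625)² / 1427.625 = 0.1300
  black long-haired: (494 − 475.875)² / 475.875 = 0.6903
  brown short-haired: (471 − 475.875)² / 475.875 = 0.0499
  brown long-haired: (159 − 158.625)² / 158.625 = 0.0009
χ² = 0.1300 + 0.6903 + 0.0499 + 0.0009 = 0.8711 ≈ 0.871
Degrees of freedom = 4 − 1 = 3; critical value at α = 0.05 is 7.815.
Since 0.871 < 7.815, we fail to reject the null hypothesis — the data are consistent with the 9:3:3:1 ratio.

0.871; consistent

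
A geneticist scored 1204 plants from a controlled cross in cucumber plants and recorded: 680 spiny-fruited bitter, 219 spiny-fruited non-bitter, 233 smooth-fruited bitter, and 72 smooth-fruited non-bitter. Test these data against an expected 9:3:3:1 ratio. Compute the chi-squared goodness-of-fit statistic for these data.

0.586

Expected counts for N = 1204 under a 9:3:3:1 ratio (total parts = 16):
  spiny-fruited bitter: 1204 × 9/16 = 677.25
  spiny-fruited non-bitter: 1204 × 3/16 = 225.75
  smooth-fruited bitter: 1204 × 3/16 = 225.75
  smooth-fruited non-bitter: 1204 × 1/16 = 75.25
χ² = Σ (O − E)² / E
  spiny-fruited bitter: (680 − 677.25)² / 677.25 = 0.0112
  spiny-fruited non-bitter: (219 − 225.75)² / 225.75 = 0.2018
  smooth-fruited bitter: (233 − 225.75)² / 225.75 = 0.2328
  smooth-fruited non-bitter: (72 − 75.25)² / 75.25 = 0.1404
χ² = 0.0112 + 0.2018 + 0.2328 + 0.1404 = 0.5862 ≈ 0.586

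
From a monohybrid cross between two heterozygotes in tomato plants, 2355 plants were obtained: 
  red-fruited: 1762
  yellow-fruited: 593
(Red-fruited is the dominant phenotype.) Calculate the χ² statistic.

0.041

For a monohybrid cross between heterozygotes with complete dominance, the expected phenotypic ratio is 3:1.
Under the 3:1 hypothesis (Σ ratio = 4, N = 2355):
  red-fruited: 2355 × 3/4 = 1766.25
  yellow-fruited: 2355 × 1/4 = 588.75
χ² = Σ (O − E)² / E
  red-fruited: (1762 − 1766.25)² / 1766.25 = 0.0102
  yellow-fruited: (593 − 588.75)² / 588.75 = 0.0307
χ² = 0.0102 + 0.0307 = 0.0409 ≈ 0.041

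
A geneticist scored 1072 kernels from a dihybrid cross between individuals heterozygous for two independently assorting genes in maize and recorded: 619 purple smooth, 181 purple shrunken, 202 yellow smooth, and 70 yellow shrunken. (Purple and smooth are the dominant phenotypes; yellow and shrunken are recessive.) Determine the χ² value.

A dihybrid F₂ with independent assortment and complete dominance at both loci gives a 9:3:3:1 phenotypic ratio.
Expected counts for N = 1072 under a 9:3:3:1 ratio (total parts = 16):
  purple smooth: 1072 × 9/16 = 603
  purple shrunken: 1072 × 3/16 = 201
  yellow smooth: 1072 × 3/16 = 201
  yellow shrunken: 1072 × 1/16 = 67
χ² = Σ (O − E)² / E
  purple smooth: (619 − 603)² / 603 = 0.4245
  purple shrunken: (181 − 201)² / 201 = 1.9900
  yellow smooth: (202 − 201)² / 201 = 0.0050
  yellow shrunken: (70 − 67)² / 67 = 0.1343
χ² = 0.4245 + 1.9900 + 0.0050 + 0.1343 = 2.5538 ≈ 2.554

2.554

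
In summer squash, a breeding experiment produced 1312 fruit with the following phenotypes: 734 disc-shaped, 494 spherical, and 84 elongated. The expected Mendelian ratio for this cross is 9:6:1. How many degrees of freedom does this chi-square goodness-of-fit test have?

A goodness-of-fit test with 3 phenotype classes has df = 3 − 1 = 2.

2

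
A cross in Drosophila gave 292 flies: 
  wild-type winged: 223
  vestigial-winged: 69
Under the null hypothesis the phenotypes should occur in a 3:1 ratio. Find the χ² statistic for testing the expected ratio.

0.292

The 3:1 ratio has 4 parts, so with N = 292 the expected counts are:
  wild-type winged: 292 × 3/4 = 219
  vestigial-winged: 292 × 1/4 = 73
χ² = Σ (O − E)² / E
  wild-type winged: (223 − 219)² / 219 = 0.0731
  vestigial-winged: (69 − 73)² / 73 = 0.2192
χ² = 0.0731 + 0.2192 = 0.2923 ≈ 0.292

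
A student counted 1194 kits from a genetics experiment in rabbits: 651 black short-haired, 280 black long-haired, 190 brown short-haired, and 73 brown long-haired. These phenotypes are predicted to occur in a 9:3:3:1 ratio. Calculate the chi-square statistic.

Under the 9:3:3:1 hypothesis (Σ ratio = 16, N = 1194):
  black short-haired: 1194 × 9/16 = 671.625
  black long-haired: 1194 × 3/16 = 223.875
  brown short-haired: 1194 × 3/16 = 223.875
  brown long-haired: 1194 × 1/16 = 74.625
χ² = Σ (O − E)² / E
  black short-haired: (651 − 671.625)² / 671.625 = 0.6334
  black long-haired: (280 − 223.875)² / 223.875 = 14.0704
  brown short-haired: (190 − 223.875)² / 223.875 = 5.1257
  brown long-haired: (73 − 74.625)² / 74.625 = 0.0354
χ² = 0.6334 + 14.0704 + 5.1257 + 0.0354 = 19.8649 ≈ 19.865

19.865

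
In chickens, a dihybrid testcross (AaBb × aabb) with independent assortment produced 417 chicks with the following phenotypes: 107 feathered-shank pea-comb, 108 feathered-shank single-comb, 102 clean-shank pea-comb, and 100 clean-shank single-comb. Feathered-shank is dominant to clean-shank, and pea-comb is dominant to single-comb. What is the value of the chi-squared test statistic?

A dihybrid testcross with independent assortment gives a 1:1:1:1 ratio.
Expected counts for N = 417 under a 1:1:1:1 ratio (total parts = 4):
  feathered-shank pea-comb: 417 × 1/4 = 104.25
  feathered-shank single-comb: 417 × 1/4 = 104.25
  clean-shank pea-comb: 417 × 1/4 = 104.25
  clean-shank single-comb: 417 × 1/4 = 104.25
χ² = Σ (O − E)² / E
  feathered-shank pea-comb: (107 − 104.25)² / 104.25 = 0.0725
  feathered-shank single-comb: (108 − 104.25)² / 104.25 = 0.1349
  clean-shank pea-comb: (102 − 104.25)² / 104.25 = 0.0486
  clean-shank single-comb: (100 − 104.25)² / 104.25 = 0.1733
χ² = 0.0725 + 0.1349 + 0.0486 + 0.1733 = 0.4293 ≈ 0.429

0.429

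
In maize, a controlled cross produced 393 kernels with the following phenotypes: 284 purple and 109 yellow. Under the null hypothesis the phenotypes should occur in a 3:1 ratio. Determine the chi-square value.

Expected counts for N = 393 under a 3:1 ratio (total parts = 4):
  purple: 393 × 3/4 = 294.75
  yellow: 393 × 1/4 = 98.25
χ² = Σ (O − E)² / E
  purple: (284 − 294.75)² / 294.75 = 0.3921
  yellow: (109 − 98.25)² / 98.25 = 1.1762
χ² = 0.3921 + 1.1762 = 1.5683 ≈ 1.568

1.568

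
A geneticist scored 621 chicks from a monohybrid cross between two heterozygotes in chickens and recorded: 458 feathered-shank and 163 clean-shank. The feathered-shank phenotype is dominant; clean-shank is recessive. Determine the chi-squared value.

0.516

For a monohybrid cross between heterozygotes with complete dominance, the expected phenotypic ratio is 3:1.
Total ratio parts = 4. Expected numbers out of 621:
  feathered-shank: 621 × 3/4 = 465.75
  clean-shank: 621 × 1/4 = 155.25
χ² = Σ (O − E)² / E
  feathered-shank: (458 − 465.75)² / 465.75 = 0.1290
  clean-shank: (163 − 155.25)² / 155.25 = 0.3869
χ² = 0.1290 + 0.3869 = 0.5159 ≈ 0.516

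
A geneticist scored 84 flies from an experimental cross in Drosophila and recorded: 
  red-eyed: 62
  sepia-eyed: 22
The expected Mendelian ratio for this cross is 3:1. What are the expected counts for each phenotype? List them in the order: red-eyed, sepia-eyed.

The 3:1 ratio has 4 parts, so with N = 84 the expected counts are:
  red-eyed: 84 × 3/4 = 63
  sepia-eyed: 84 × 1/4 = 21

63, 21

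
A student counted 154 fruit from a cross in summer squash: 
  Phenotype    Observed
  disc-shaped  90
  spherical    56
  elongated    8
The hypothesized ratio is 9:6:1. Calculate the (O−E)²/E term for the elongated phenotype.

Expected counts for N = 154 under a 9:6:1 ratio (total parts = 16):
  disc-shaped: 154 × 9/16 = 86.625
  spherical: 154 × 6/16 = 57.75
  elongated: 154 × 1/16 = 9.625
Contribution of elongated: (8 − 9.625)² / 9.625 = 0.2744

0.274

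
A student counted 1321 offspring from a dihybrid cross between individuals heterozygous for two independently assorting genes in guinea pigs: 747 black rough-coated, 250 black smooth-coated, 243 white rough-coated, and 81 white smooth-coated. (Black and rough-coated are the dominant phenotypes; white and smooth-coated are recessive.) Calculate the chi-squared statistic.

0.161

A dihybrid F₂ with independent assortment and complete dominance at both loci gives a 9:3:3:1 phenotypic ratio.
Total ratio parts = 16. Expected numbers out of 1321:
  black rough-coated: 1321 × 9/16 = 743.0625
  black smooth-coated: 1321 × 3/16 = 247.6875
  white rough-coated: 1321 × 3/16 = 247.6875
  white smooth-coated: 1321 × 1/16 = 82.5625
χ² = Σ (O − E)² / E
  black rough-coated: (747 − 743.0625)² / 743.0625 = 0.0209
  black smooth-coated: (250 − 247.6875)² / 247.6875 = 0.0216
  white rough-coated: (243 − 247.6875)² / 247.6875 = 0.0887
  white smooth-coated: (81 − 82.5625)² / 82.5625 = 0.0296
χ² = 0.0209 + 0.0216 + 0.0887 + 0.0296 = 0.1608 ≈ 0.161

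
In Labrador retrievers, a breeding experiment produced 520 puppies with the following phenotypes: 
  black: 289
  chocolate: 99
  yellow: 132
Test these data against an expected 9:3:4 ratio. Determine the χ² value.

0.096

The 9:3:4 ratio has 16 parts, so with N = 520 the expected counts are:
  black: 520 × 9/16 = 292.5
  chocolate: 520 × 3/16 = 97.5
  yellow: 520 × 4/16 = 130
χ² = Σ (O − E)² / E
  black: (289 − 292.5)² / 292.5 = 0.0419
  chocolate: (99 − 97.5)² / 97.5 = 0.0231
  yellow: (132 − 130)² / 130 = 0.0308
χ² = 0.0419 + 0.0231 + 0.0308 = 0.0958 ≈ 0.096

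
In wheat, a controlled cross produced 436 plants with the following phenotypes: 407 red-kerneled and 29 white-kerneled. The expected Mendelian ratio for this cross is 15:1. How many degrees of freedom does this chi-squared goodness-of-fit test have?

1

A goodness-of-fit test with 2 phenotype classes has df = 2 − 1 = 1.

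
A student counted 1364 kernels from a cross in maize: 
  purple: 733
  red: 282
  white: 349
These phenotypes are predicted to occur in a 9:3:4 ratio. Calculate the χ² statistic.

Total ratio parts = 16. Expected numbers out of 1364:
  purple: 1364 × 9/16 = 767.25
  red: 1364 × 3/16 = 255.75
  white: 1364 × 4/16 = 341
χ² = Σ (O − E)² / E
  purple: (733 − 767.25)² / 767.25 = 1.5289
  red: (282 − 255.75)² / 255.75 = 2.6943
  white: (349 − 341)² / 341 = 0.1877
χ² = 1.5289 + 2.6943 + 0.1877 = 4.4109 ≈ 4.411

4.411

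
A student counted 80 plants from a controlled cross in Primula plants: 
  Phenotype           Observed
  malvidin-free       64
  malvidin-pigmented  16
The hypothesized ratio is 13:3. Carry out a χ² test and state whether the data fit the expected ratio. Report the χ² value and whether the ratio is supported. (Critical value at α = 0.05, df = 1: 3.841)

Total ratio parts = 16. Expected numbers out of 80:
  malvidin-free: 80 × 13/16 = 65
  malvidin-pigmented: 80 × 3/16 = 15
χ² = Σ (O − E)² / E
  malvidin-free: (64 − 65)² / 65 = 0.0154
  malvidin-pigmented: (16 − 15)² / 15 = 0.0667
χ² = 0.0154 + 0.0667 = 0.0821 ≈ 0.082
Degrees of freedom = 2 − 1 = 1; critical value at α = 0.05 is 3.841.
Since 0.082 < 3.841, we fail to reject the null hypothesis — the data are consistent with the 13:3 ratio.

0.082; consistent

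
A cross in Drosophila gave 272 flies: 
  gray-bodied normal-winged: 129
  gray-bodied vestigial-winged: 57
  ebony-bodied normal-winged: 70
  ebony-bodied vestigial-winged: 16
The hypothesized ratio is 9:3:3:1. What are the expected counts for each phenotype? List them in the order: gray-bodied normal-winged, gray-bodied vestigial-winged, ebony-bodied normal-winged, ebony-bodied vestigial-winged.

Total ratio parts = 16. Expected numbers out of 272:
  gray-bodied normal-winged: 272 × 9/16 = 153
  gray-bodied vestigial-winged: 272 × 3/16 = 51
  ebony-bodied normal-winged: 272 × 3/16 = 51
  ebony-bodied vestigial-winged: 272 × 1/16 = 17

153, 51, 51, 17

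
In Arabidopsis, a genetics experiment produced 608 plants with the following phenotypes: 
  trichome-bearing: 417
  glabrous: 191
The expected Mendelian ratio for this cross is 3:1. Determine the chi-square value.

13.342

The 3:1 ratio has 4 parts, so with N = 608 the expected counts are:
  trichome-bearing: 608 × 3/4 = 456
  glabrous: 608 × 1/4 = 152
χ² = Σ (O − E)² / E
  trichome-bearing: (417 − 456)² / 456 = 3.3355
  glabrous: (191 − 152)² / 152 = 10.0066
χ² = 3.3355 + 10.0066 = 13.3421 ≈ 13.342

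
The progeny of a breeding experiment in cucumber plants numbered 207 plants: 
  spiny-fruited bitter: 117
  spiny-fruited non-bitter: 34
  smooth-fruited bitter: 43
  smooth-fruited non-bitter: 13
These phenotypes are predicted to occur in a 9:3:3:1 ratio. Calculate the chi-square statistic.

1.052

Under the 9:3:3:1 hypothesis (Σ ratio = 16, N = 207):
  spiny-fruited bitter: 207 × 9/16 = 116.4375
  spiny-fruited non-bitter: 207 × 3/16 = 38.8125
  smooth-fruited bitter: 207 × 3/16 = 38.8125
  smooth-fruited non-bitter: 207 × 1/16 = 12.9375
χ² = Σ (O − E)² / E
  spiny-fruited bitter: (117 − 116.4375)² / 116.4375 = 0.0027
  spiny-fruited non-bitter: (34 − 38.8125)² / 38.8125 = 0.5967
  smooth-fruited bitter: (43 − 38.8125)² / 38.8125 = 0.4518
  smooth-fruited non-bitter: (13 − 12.9375)² / 12.9375 = 0.0003
χ² = 0.0027 + 0.5967 + 0.4518 + 0.0003 = 1.0515 ≈ 1.052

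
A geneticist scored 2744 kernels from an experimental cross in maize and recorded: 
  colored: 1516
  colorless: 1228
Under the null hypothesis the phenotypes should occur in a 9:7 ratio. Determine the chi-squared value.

Expected counts for N = 2744 under a 9:7 ratio (total parts = 16):
  colored: 2744 × 9/16 = 1543.5
  colorless: 2744 × 7/16 = 1200.5
χ² = Σ (O − E)² / E
  colored: (1516 − 1543.5)² / 1543.5 = 0.4900
  colorless: (1228 − 1200.5)² / 1200.5 = 0.6299
χ² = 0.4900 + 0.6299 = 1.1199 ≈ 1.120

1.120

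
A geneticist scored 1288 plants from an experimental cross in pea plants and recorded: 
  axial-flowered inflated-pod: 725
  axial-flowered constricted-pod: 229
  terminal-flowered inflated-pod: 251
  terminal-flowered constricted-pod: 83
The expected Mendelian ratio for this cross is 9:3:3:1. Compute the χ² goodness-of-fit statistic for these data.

Total ratio parts = 16. Expected numbers out of 1288:
  axial-flowered inflated-pod: 1288 × 9/16 = 724.5
  axial-flowered constricted-pod: 1288 × 3/16 = 241.5
  terminal-flowered inflated-pod: 1288 × 3/16 = 241.5
  terminal-flowered constricted-pod: 1288 × 1/16 = 80.5
χ² = Σ (O − E)² / E
  axial-flowered inflated-pod: (725 − 724.5)² / 724.5 = 0.0003
  axial-flowered constricted-pod: (229 − 241.5)² / 241.5 = 0.6470
  terminal-flowered inflated-pod: (251 − 241.5)² / 241.5 = 0.3737
  terminal-flowered constricted-pod: (83 − 80.5)² / 80.5 = 0.0776
χ² = 0.0003 + 0.6470 + 0.3737 + 0.0776 = 1.0986 ≈ 1.099

1.099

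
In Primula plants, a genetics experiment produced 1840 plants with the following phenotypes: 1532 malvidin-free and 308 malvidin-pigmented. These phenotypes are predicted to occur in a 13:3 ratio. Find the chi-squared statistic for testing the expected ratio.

4.884

Under the 13:3 hypothesis (Σ ratio = 16, N = 1840):
  malvidin-free: 1840 × 13/16 = 1495
  malvidin-pigmented: 1840 × 3/16 = 345
χ² = Σ (O − E)² / E
  malvidin-free: (1532 − 1495)² / 1495 = 0.9157
  malvidin-pigmented: (308 − 345)² / 345 = 3.9681
χ² = 0.9157 + 3.9681 = 4.8838 ≈ 4.884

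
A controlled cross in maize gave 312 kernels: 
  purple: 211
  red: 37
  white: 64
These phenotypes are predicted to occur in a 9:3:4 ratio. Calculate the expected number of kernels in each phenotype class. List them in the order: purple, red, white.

175.5, 58.5, 78

Under the 9:3:4 hypothesis (Σ ratio = 16, N = 312):
  purple: 312 × 9/16 = 175.5
  red: 312 × 3/16 = 58.5
  white: 312 × 4/16 = 78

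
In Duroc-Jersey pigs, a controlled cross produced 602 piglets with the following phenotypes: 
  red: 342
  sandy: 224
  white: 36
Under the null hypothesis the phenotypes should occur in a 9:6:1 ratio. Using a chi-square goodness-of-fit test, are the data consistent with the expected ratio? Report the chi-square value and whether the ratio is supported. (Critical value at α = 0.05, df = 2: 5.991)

0.117; consistent

Total ratio parts = 16. Expected numbers out of 602:
  red: 602 × 9/16 = 338.625
  sandy: 602 × 6/16 = 225.75
  white: 602 × 1/16 = 37.625
χ² = Σ (O − E)² / E
  red: (342 − 338.625)² / 338.625 = 0.0336
  sandy: (224 − 225.75)² / 225.75 = 0.0136
  white: (36 − 37.625)² / 37.625 = 0.0702
χ² = 0.0336 + 0.0136 + 0.0702 = 0.1174 ≈ 0.117
Degrees of freedom = 3 − 1 = 2; critical value at α = 0.05 is 5.991.
Since 0.117 < 5.991, we fail to reject the null hypothesis — the data are consistent with the 9:6:1 ratio.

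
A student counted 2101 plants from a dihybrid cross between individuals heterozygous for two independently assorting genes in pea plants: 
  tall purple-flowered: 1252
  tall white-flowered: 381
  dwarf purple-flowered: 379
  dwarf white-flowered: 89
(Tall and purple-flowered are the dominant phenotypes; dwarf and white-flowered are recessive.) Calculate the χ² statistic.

18.794

A dihybrid F₂ with independent assortment and complete dominance at both loci gives a 9:3:3:1 phenotypic ratio.
The 9:3:3:1 ratio has 16 parts, so with N = 2101 the expected counts are:
  tall purple-flowered: 2101 × 9/16 = 1181.8125
  tall white-flowered: 2101 × 3/16 = 393.9375
  dwarf purple-flowered: 2101 × 3/16 = 393.9375
  dwarf white-flowered: 2101 × 1/16 = 131.3125
χ² = Σ (O − E)² / E
  tall purple-flowered: (1252 − 1181.8125)² / 1181.8125 = 4.1684
  tall white-flowered: (381 − 393.9375)² / 393.9375 = 0.4249
  dwarf purple-flowered: (379 − 393.9375)² / 393.9375 = 0.5664
  dwarf white-flowered: (89 − 131.3125)² / 131.3125 = 13.6343
χ² = 4.1684 + 0.4249 + 0.5664 + 13.6343 = 18.794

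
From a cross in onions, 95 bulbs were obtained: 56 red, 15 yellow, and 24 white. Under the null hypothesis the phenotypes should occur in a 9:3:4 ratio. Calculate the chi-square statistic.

0.570

Total ratio parts = 16. Expected numbers out of 95:
  red: 95 × 9/16 = 53.4375
  yellow: 95 × 3/16 = 17.8125
  white: 95 × 4/16 = 23.75
χ² = Σ (O − E)² / E
  red: (56 − 53.4375)² / 53.4375 = 0.1229
  yellow: (15 − 17.8125)² / 17.8125 = 0.4441
  white: (24 − 23.75)² / 23.75 = 0.0026
χ² = 0.1229 + 0.4441 + 0.0026 = 0.5696 ≈ 0.570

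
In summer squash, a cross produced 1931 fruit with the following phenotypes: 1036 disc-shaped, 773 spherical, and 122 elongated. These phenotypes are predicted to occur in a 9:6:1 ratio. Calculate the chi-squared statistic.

Total ratio parts = 16. Expected numbers out of 1931:
  disc-shaped: 1931 × 9/16 = 1086.1875
  spherical: 1931 × 6/16 = 724.125
  elongated: 1931 × 1/16 = 120.6875
χ² = Σ (O − E)² / E
  disc-shaped: (1036 − 1086.1875)² / 1086.1875 = 2.3189
  spherical: (773 − 724.125)² / 724.125 = 3.2988
  elongated: (122 − 120.6875)² / 120.6875 = 0.0143
χ² = 2.3189 + 3.2988 + 0.0143 = 5.632

5.632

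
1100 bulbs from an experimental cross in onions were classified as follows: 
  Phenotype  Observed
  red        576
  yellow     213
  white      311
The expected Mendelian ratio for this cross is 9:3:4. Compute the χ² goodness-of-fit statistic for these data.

Expected counts for N = 1100 under a 9:3:4 ratio (total parts = 16):
  red: 1100 × 9/16 = 618.75
  yellow: 1100 × 3/16 = 206.25
  white: 1100 × 4/16 = 275
χ² = Σ (O − E)² / E
  red: (576 − 618.75)² / 618.75 = 2.9536
  yellow: (213 − 206.25)² / 206.25 = 0.2209
  white: (311 − 275)² / 275 = 4.7127
χ² = 2.9536 + 0.2209 + 4.7127 = 7.8872 ≈ 7.887

7.887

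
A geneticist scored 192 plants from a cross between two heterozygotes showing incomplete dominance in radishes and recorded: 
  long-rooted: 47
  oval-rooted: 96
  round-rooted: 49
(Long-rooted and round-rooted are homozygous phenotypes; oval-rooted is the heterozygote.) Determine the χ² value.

0.042

With incomplete dominance, a heterozygote × heterozygote cross gives a 1:2:1 phenotypic ratio.
Under the 1:2:1 hypothesis (Σ ratio = 4, N = 192):
  long-rooted: 192 × 1/4 = 48
  oval-rooted: 192 × 2/4 = 96
  round-rooted: 192 × 1/4 = 48
χ² = Σ (O − E)² / E
  long-rooted: (47 − 48)² / 48 = 0.0208
  oval-rooted: (96 − 96)² / 96 = 0.0000
  round-rooted: (49 − 48)² / 48 = 0.0208
χ² = 0.0208 + 0.0000 + 0.0208 = 0.0416 ≈ 0.042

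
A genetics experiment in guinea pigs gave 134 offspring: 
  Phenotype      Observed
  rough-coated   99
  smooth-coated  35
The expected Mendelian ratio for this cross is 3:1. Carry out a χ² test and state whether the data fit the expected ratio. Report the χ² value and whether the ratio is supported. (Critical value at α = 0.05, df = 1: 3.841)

The 3:1 ratio has 4 parts, so with N = 134 the expected counts are:
  rough-coated: 134 × 3/4 = 100.5
  smooth-coated: 134 × 1/4 = 33.5
χ² = Σ (O − E)² / E
  rough-coated: (99 − 100.5)² / 100.5 = 0.0224
  smooth-coated: (35 − 33.5)² / 33.5 = 0.0672
χ² = 0.0224 + 0.0672 = 0.0896 ≈ 0.090
Degrees of freedom = 2 − 1 = 1; critical value at α = 0.05 is 3.841.
Since 0.090 < 3.841, we fail to reject the null hypothesis — the data are consistent with the 3:1 ratio.

0.090; consistent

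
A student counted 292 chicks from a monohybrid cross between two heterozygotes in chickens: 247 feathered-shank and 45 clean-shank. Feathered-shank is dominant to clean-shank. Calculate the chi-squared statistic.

For a monohybrid cross between heterozygotes with complete dominance, the expected phenotypic ratio is 3:1.
The 3:1 ratio has 4 parts, so with N = 292 the expected counts are:
  feathered-shank: 292 × 3/4 = 219
  clean-shank: 292 × 1/4 = 73
χ² = Σ (O − E)² / E
  feathered-shank: (247 − 219)² / 219 = 3.5799
  clean-shank: (45 − 73)² / 73 = 10.7397
χ² = 3.5799 + 10.7397 = 14.3196 ≈ 14.320

14.320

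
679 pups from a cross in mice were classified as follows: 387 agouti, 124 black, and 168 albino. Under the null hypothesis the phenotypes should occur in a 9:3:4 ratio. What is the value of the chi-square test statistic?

Total ratio parts = 16. Expected numbers out of 679:
  agouti: 679 × 9/16 = 381.9375
  black: 679 × 3/16 = 127.3125
  albino: 679 × 4/16 = 169.75
χ² = Σ (O − E)² / E
  agouti: (387 − 381.9375)² / 381.9375 = 0.0671
  black: (124 − 127.3125)² / 127.3125 = 0.0862
  albino: (168 − 169.75)² / 169.75 = 0.0180
χ² = 0.0671 + 0.0862 + 0.0180 = 0.1713 ≈ 0.171

0.171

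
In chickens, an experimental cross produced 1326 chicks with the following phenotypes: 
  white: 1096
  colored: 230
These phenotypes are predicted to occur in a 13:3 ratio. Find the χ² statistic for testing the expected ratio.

1.717

Total ratio parts = 16. Expected numbers out of 1326:
  white: 1326 × 13/16 = 1077.375
  colored: 1326 × 3/16 = 248.625
χ² = Σ (O − E)² / E
  white: (1096 − 1077.375)² / 1077.375 = 0.3220
  colored: (230 − 248.625)² / 248.625 = 1.3952
χ² = 0.3220 + 1.3952 = 1.7172 ≈ 1.717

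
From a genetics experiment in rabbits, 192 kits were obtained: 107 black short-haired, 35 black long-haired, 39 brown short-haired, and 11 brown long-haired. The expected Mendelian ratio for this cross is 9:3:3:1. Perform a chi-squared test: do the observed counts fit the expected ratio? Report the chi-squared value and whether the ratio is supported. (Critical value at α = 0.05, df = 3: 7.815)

Total ratio parts = 16. Expected numbers out of 192:
  black short-haired: 192 × 9/16 = 108
  black long-haired: 192 × 3/16 = 36
  brown short-haired: 192 × 3/16 = 36
  brown long-haired: 192 × 1/16 = 12
χ² = Σ (O − E)² / E
  black short-haired: (107 − 108)² / 108 = 0.0093
  black long-haired: (35 − 36)² / 36 = 0.0278
  brown short-haired: (39 − 36)² / 36 = 0.2500
  brown long-haired: (11 − 12)² / 12 = 0.0833
χ² = 0.0093 + 0.0278 + 0.2500 + 0.0833 = 0.3704 ≈ 0.370
Degrees of freedom = 4 − 1 = 3; critical value at α = 0.05 is 7.815.
Since 0.370 < 7.815, we fail to reject the null hypothesis — the data are consistent with the 9:3:3:1 ratio.

0.370; consistent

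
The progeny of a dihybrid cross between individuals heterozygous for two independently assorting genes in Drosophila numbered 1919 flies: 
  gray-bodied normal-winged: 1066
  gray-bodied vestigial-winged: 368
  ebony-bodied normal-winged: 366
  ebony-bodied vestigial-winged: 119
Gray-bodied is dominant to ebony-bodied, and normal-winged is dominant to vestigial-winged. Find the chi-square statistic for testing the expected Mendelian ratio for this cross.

0.467

A dihybrid F₂ with independent assortment and complete dominance at both loci gives a 9:3:3:1 phenotypic ratio.
Under the 9:3:3:1 hypothesis (Σ ratio = 16, N = 1919):
  gray-bodied normal-winged: 1919 × 9/16 = 1079.4375
  gray-bodied vestigial-winged: 1919 × 3/16 = 359.8125
  ebony-bodied normal-winged: 1919 × 3/16 = 359.8125
  ebony-bodied vestigial-winged: 1919 × 1/16 = 119.9375
χ² = Σ (O − E)² / E
  gray-bodied normal-winged: (1066 − 1079.4375)² / 1079.4375 = 0.1673
  gray-bodied vestigial-winged: (368 − 359.8125)² / 359.8125 = 0.1863
  ebony-bodied normal-winged: (366 − 359.8125)² / 359.8125 = 0.1064
  ebony-bodied vestigial-winged: (119 − 119.9375)² / 119.9375 = 0.0073
χ² = 0.1673 + 0.1863 + 0.1064 + 0.0073 = 0.4673 ≈ 0.467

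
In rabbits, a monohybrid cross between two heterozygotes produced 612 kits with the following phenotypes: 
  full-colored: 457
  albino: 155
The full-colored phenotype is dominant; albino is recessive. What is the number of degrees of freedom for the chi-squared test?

For a monohybrid cross between heterozygotes with complete dominance, the expected phenotypic ratio is 3:1.
A goodness-of-fit test with 2 phenotype classes has df = 2 − 1 = 1.

1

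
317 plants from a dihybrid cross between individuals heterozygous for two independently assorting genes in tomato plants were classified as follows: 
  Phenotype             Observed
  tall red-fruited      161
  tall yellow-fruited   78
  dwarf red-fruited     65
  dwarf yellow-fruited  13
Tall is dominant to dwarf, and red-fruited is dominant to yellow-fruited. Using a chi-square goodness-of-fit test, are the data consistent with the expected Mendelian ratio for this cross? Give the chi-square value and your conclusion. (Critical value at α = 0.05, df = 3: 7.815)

A dihybrid F₂ with independent assortment and complete dominance at both loci gives a 9:3:3:1 phenotypic ratio.
Under the 9:3:3:1 hypothesis (Σ ratio = 16, N = 317):
  tall red-fruited: 317 × 9/16 = 178.3125
  tall yellow-fruited: 317 × 3/16 = 59.4375
  dwarf red-fruited: 317 × 3/16 = 59.4375
  dwarf yellow-fruited: 317 × 1/16 = 19.8125
χ² = Σ (O − E)² / E
  tall red-fruited: (161 − 178.3125)² / 178.3125 = 1.6809
  tall yellow-fruited: (78 − 59.4375)² / 59.4375 = 5.7971
  dwarf red-fruited: (65 − 59.4375)² / 59.4375 = 0.5206
  dwarf yellow-fruited: (13 − 19.8125)² / 19.8125 = 2.3425
χ² = 1.6809 + 5.7971 + 0.5206 + 2.3425 = 10.3411 ≈ 10.341
Degrees of freedom = 4 − 1 = 3; critical value at α = 0.05 is 7.815.
Since 10.341 > 7.815, we reject the null hypothesis — the data do not fit the 9:3:3:1 ratio.

10.341; not consistent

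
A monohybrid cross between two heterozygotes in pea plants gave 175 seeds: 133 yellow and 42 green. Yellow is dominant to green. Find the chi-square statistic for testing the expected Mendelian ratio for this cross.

For a monohybrid cross between heterozygotes with complete dominance, the expected phenotypic ratio is 3:1.
Under the 3:1 hypothesis (Σ ratio = 4, N = 175):
  yellow: 175 × 3/4 = 131.25
  green: 175 × 1/4 = 43.75
χ² = Σ (O − E)² / E
  yellow: (133 − 131.25)² / 131.25 = 0.0233
  green: (42 − 43.75)² / 43.75 = 0.0700
χ² = 0.0233 + 0.0700 = 0.0933 ≈ 0.093

0.093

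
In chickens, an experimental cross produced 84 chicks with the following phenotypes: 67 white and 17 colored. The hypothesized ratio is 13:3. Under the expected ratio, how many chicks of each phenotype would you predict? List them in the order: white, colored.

68.25, 15.75

Total ratio parts = 16. Expected numbers out of 84:
  white: 84 × 13/16 = 68.25
  colored: 84 × 3/16 = 15.75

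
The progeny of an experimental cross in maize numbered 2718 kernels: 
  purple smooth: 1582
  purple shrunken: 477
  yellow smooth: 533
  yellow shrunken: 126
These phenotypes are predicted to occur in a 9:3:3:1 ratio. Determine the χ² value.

16.339

Expected counts for N = 2718 under a 9:3:3:1 ratio (total parts = 16):
  purple smooth: 2718 × 9/16 = 1528.875
  purple shrunken: 2718 × 3/16 = 509.625
  yellow smooth: 2718 × 3/16 = 509.625
  yellow shrunken: 2718 × 1/16 = 169.875
χ² = Σ (O − E)² / E
  purple smooth: (1582 − 1528.875)² / 1528.875 = 1.8460
  purple shrunken: (477 − 509.625)² / 509.625 = 2.0886
  yellow smooth: (533 − 509.625)² / 509.625 = 1.0721
  yellow shrunken: (126 − 169.875)² / 169.875 = 11.3320
χ² = 1.8460 + 2.0886 + 1.0721 + 11.3320 = 16.3387 ≈ 16.339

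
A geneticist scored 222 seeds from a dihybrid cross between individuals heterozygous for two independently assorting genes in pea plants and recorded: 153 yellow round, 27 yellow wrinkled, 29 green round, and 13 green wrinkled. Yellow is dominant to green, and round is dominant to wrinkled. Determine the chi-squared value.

A dihybrid F₂ with independent assortment and complete dominance at both loci gives a 9:3:3:1 phenotypic ratio.
Under the 9:3:3:1 hypothesis (Σ ratio = 16, N = 222):
  yellow round: 222 × 9/16 = 124.875
  yellow wrinkled: 222 × 3/16 = 41.625
  green round: 222 × 3/16 = 41.625
  green wrinkled: 222 × 1/16 = 13.875
χ² = Σ (O − E)² / E
  yellow round: (153 − 124.875)² / 124.875 = 6.3345
  yellow wrinkled: (27 − 41.625)² / 41.625 = 5.1385
  green round: (29 − 41.625)² / 41.625 = 3.8292
  green wrinkled: (13 − 13.875)² / 13.875 = 0.0552
χ² = 6.3345 + 5.1385 + 3.8292 + 0.0552 = 15.3574 ≈ 15.357

15.357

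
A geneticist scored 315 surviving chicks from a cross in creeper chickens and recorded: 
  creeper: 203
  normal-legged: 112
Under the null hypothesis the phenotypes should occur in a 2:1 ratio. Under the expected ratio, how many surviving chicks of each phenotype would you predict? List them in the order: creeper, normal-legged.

Expected counts for N = 315 under a 2:1 ratio (total parts = 3):
  creeper: 315 × 2/3 = 210
  normal-legged: 315 × 1/3 = 105

210, 105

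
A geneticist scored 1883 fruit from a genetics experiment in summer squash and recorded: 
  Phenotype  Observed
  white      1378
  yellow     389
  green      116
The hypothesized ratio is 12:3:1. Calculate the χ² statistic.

The 12:3:1 ratio has 16 parts, so with N = 1883 the expected counts are:
  white: 1883 × 12/16 = 1412.25
  yellow: 1883 × 3/16 = 353.0625
  green: 1883 × 1/16 = 117.6875
χ² = Σ (O − E)² / E
  white: (1378 − 1412.25)² / 1412.25 = 0.8306
  yellow: (389 − 353.0625)² / 353.0625 = 3.6580
  green: (116 − 117.6875)² / 117.6875 = 0.0242
χ² = 0.8306 + 3.6580 + 0.0242 = 4.5128 ≈ 4.513

4.513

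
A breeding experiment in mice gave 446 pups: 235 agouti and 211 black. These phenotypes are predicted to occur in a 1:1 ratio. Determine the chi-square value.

1.291

Under the 1:1 hypothesis (Σ ratio = 2, N = 446):
  agouti: 446 × 1/2 = 223
  black: 446 × 1/2 = 223
χ² = Σ (O − E)² / E
  agouti: (235 − 223)² / 223 = 0.6457
  black: (211 − 223)² / 223 = 0.6457
χ² = 0.6457 + 0.6457 = 1.2914 ≈ 1.291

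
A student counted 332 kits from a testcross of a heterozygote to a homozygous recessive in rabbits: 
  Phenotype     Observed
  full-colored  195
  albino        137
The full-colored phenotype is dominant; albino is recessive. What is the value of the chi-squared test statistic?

10.133

A testcross of a heterozygote (Aa × aa) gives a 1:1 phenotypic ratio.
Under the 1:1 hypothesis (Σ ratio = 2, N = 332):
  full-colored: 332 × 1/2 = 166
  albino: 332 × 1/2 = 166
χ² = Σ (O − E)² / E
  full-colored: (195 − 166)² / 166 = 5.0663
  albino: (137 − 166)² / 166 = 5.0663
χ² = 5.0663 + 5.0663 = 10.1326 ≈ 10.133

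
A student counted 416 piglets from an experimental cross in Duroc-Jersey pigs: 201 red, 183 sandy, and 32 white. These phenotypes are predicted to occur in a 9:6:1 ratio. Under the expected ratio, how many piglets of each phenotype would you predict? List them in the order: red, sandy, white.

Total ratio parts = 16. Expected numbers out of 416:
  red: 416 × 9/16 = 234
  sandy: 416 × 6/16 = 156
  white: 416 × 1/16 = 26

234, 156, 26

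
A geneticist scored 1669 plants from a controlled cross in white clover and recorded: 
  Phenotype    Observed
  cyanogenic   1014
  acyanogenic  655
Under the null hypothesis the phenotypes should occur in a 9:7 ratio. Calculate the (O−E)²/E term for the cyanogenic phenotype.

6.022

Expected counts for N = 1669 under a 9:7 ratio (total parts = 16):
  cyanogenic: 1669 × 9/16 = 938.8125
  acyanogenic: 1669 × 7/16 = 730.1875
Contribution of cyanogenic: (1014 − 938.8125)² / 938.8125 = 6.0216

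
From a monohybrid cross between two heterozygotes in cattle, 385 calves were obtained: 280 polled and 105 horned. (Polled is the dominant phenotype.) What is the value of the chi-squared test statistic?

1.061

For a monohybrid cross between heterozygotes with complete dominance, the expected phenotypic ratio is 3:1.
The 3:1 ratio has 4 parts, so with N = 385 the expected counts are:
  polled: 385 × 3/4 = 288.75
  horned: 385 × 1/4 = 96.25
χ² = Σ (O − E)² / E
  polled: (280 − 288.75)² / 288.75 = 0.2652
  horned: (105 − 96.25)² / 96.25 = 0.7955
χ² = 0.2652 + 0.7955 = 1.0607 ≈ 1.061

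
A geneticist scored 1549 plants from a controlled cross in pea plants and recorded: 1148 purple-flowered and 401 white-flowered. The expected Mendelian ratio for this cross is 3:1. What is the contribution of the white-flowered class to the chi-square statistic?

0.488

The 3:1 ratio has 4 parts, so with N = 1549 the expected counts are:
  purple-flowered: 1549 × 3/4 = 1161.75
  white-flowered: 1549 × 1/4 = 387.25
Contribution of white-flowered: (401 − 387.25)² / 387.25 = 0.4882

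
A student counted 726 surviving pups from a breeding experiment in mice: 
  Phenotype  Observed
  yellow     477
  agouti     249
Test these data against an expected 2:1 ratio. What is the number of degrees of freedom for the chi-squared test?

1

A goodness-of-fit test with 2 phenotype classes has df = 2 − 1 = 1.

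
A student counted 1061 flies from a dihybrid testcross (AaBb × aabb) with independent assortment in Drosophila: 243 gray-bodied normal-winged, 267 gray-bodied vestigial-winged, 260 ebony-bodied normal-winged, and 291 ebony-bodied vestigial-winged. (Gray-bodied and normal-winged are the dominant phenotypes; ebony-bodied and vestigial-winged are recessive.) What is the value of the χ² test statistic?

4.482

A dihybrid testcross with independent assortment gives a 1:1:1:1 ratio.
Under the 1:1:1:1 hypothesis (Σ ratio = 4, N = 1061):
  gray-bodied normal-winged: 1061 × 1/4 = 265.25
  gray-bodied vestigial-winged: 1061 × 1/4 = 265.25
  ebony-bodied normal-winged: 1061 × 1/4 = 265.25
  ebony-bodied vestigial-winged: 1061 × 1/4 = 265.25
χ² = Σ (O − E)² / E
  gray-bodied normal-winged: (243 − 265.25)² / 265.25 = 1.8664
  gray-bodied vestigial-winged: (267 − 265.25)² / 265.25 = 0.0115
  ebony-bodied normal-winged: (260 − 265.25)² / 265.25 = 0.1039
  ebony-bodied vestigial-winged: (291 − 265.25)² / 265.25 = 2.4998
χ² = 1.8664 + 0.0115 + 0.1039 + 2.4998 = 4.4816 ≈ 4.482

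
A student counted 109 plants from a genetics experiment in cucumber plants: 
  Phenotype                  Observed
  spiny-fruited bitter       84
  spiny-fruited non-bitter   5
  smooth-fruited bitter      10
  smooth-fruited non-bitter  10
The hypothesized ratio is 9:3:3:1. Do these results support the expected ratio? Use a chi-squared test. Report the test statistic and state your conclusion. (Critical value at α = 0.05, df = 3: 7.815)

26.878; not consistent

Under the 9:3:3:1 hypothesis (Σ ratio = 16, N = 109):
  spiny-fruited bitter: 109 × 9/16 = 61.3125
  spiny-fruited non-bitter: 109 × 3/16 = 20.4375
  smooth-fruited bitter: 109 × 3/16 = 20.4375
  smooth-fruited non-bitter: 109 × 1/16 = 6.8125
χ² = Σ (O − E)² / E
  spiny-fruited bitter: (84 − 61.3125)² / 61.3125 = 8.3951
  spiny-fruited non-bitter: (5 − 20.4375)² / 20.4375 = 11.6607
  smooth-fruited bitter: (10 − 20.4375)² / 20.4375 = 5.3305
  smooth-fruited non-bitter: (10 − 6.8125)² / 6.8125 = 1.4914
χ² = 8.3951 + 11.6607 + 5.3305 + 1.4914 = 26.8777 ≈ 26.878
Degrees of freedom = 4 − 1 = 3; critical value at α = 0.05 is 7.815.
Since 26.878 > 7.815, we reject the null hypothesis — the data do not fit the 9:3:3:1 ratio.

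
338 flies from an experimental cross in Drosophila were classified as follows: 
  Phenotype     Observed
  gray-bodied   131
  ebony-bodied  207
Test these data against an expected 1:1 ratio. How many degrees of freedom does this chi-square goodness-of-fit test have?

A goodness-of-fit test with 2 phenotype classes has df = 2 − 1 = 1.

1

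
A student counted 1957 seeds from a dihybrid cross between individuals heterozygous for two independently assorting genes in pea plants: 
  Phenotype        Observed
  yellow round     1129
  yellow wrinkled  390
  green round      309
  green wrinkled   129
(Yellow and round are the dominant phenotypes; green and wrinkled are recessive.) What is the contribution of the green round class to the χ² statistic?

9.148

A dihybrid F₂ with independent assortment and complete dominance at both loci gives a 9:3:3:1 phenotypic ratio.
The 9:3:3:1 ratio has 16 parts, so with N = 1957 the expected counts are:
  yellow round: 1957 × 9/16 = 1100.8125
  yellow wrinkled: 1957 × 3/16 = 366.9375
  green round: 1957 × 3/16 = 366.9375
  green wrinkled: 1957 × 1/16 = 122.3125
Contribution of green round: (309 − 366.9375)² / 366.9375 = 9.1480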